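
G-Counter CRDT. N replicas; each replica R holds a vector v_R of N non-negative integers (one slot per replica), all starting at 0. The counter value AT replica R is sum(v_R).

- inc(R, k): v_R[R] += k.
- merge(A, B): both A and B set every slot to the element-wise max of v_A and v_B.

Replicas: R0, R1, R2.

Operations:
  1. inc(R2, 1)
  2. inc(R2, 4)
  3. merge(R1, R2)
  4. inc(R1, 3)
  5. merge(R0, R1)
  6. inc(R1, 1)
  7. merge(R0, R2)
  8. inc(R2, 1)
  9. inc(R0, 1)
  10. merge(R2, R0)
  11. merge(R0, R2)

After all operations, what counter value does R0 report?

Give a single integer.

Answer: 10

Derivation:
Op 1: inc R2 by 1 -> R2=(0,0,1) value=1
Op 2: inc R2 by 4 -> R2=(0,0,5) value=5
Op 3: merge R1<->R2 -> R1=(0,0,5) R2=(0,0,5)
Op 4: inc R1 by 3 -> R1=(0,3,5) value=8
Op 5: merge R0<->R1 -> R0=(0,3,5) R1=(0,3,5)
Op 6: inc R1 by 1 -> R1=(0,4,5) value=9
Op 7: merge R0<->R2 -> R0=(0,3,5) R2=(0,3,5)
Op 8: inc R2 by 1 -> R2=(0,3,6) value=9
Op 9: inc R0 by 1 -> R0=(1,3,5) value=9
Op 10: merge R2<->R0 -> R2=(1,3,6) R0=(1,3,6)
Op 11: merge R0<->R2 -> R0=(1,3,6) R2=(1,3,6)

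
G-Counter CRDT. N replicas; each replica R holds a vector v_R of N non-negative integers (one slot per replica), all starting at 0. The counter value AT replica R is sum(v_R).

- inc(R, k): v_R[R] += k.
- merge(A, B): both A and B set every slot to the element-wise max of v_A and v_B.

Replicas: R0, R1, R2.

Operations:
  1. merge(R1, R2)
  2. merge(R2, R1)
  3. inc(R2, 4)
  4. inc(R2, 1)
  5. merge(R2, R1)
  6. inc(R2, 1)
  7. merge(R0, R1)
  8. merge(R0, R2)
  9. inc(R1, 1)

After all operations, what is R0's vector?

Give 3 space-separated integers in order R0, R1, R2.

Answer: 0 0 6

Derivation:
Op 1: merge R1<->R2 -> R1=(0,0,0) R2=(0,0,0)
Op 2: merge R2<->R1 -> R2=(0,0,0) R1=(0,0,0)
Op 3: inc R2 by 4 -> R2=(0,0,4) value=4
Op 4: inc R2 by 1 -> R2=(0,0,5) value=5
Op 5: merge R2<->R1 -> R2=(0,0,5) R1=(0,0,5)
Op 6: inc R2 by 1 -> R2=(0,0,6) value=6
Op 7: merge R0<->R1 -> R0=(0,0,5) R1=(0,0,5)
Op 8: merge R0<->R2 -> R0=(0,0,6) R2=(0,0,6)
Op 9: inc R1 by 1 -> R1=(0,1,5) value=6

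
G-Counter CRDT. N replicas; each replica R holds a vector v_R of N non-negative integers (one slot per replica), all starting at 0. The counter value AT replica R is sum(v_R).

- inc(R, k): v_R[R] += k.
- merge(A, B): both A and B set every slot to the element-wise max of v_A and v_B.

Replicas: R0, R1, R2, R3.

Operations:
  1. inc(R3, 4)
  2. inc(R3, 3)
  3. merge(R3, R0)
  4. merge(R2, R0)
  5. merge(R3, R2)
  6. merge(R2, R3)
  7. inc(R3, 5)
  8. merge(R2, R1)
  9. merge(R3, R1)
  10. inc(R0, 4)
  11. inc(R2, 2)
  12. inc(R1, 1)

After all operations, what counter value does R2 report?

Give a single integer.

Op 1: inc R3 by 4 -> R3=(0,0,0,4) value=4
Op 2: inc R3 by 3 -> R3=(0,0,0,7) value=7
Op 3: merge R3<->R0 -> R3=(0,0,0,7) R0=(0,0,0,7)
Op 4: merge R2<->R0 -> R2=(0,0,0,7) R0=(0,0,0,7)
Op 5: merge R3<->R2 -> R3=(0,0,0,7) R2=(0,0,0,7)
Op 6: merge R2<->R3 -> R2=(0,0,0,7) R3=(0,0,0,7)
Op 7: inc R3 by 5 -> R3=(0,0,0,12) value=12
Op 8: merge R2<->R1 -> R2=(0,0,0,7) R1=(0,0,0,7)
Op 9: merge R3<->R1 -> R3=(0,0,0,12) R1=(0,0,0,12)
Op 10: inc R0 by 4 -> R0=(4,0,0,7) value=11
Op 11: inc R2 by 2 -> R2=(0,0,2,7) value=9
Op 12: inc R1 by 1 -> R1=(0,1,0,12) value=13

Answer: 9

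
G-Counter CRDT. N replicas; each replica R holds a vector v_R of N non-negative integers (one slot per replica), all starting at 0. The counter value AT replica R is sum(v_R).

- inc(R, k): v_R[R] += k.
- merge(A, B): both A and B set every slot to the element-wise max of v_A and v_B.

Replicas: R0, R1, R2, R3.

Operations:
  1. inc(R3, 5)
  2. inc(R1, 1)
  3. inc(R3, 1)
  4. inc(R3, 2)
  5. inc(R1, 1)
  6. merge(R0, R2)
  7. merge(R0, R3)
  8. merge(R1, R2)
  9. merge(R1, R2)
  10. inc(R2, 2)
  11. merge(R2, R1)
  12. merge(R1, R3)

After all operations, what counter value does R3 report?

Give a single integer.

Answer: 12

Derivation:
Op 1: inc R3 by 5 -> R3=(0,0,0,5) value=5
Op 2: inc R1 by 1 -> R1=(0,1,0,0) value=1
Op 3: inc R3 by 1 -> R3=(0,0,0,6) value=6
Op 4: inc R3 by 2 -> R3=(0,0,0,8) value=8
Op 5: inc R1 by 1 -> R1=(0,2,0,0) value=2
Op 6: merge R0<->R2 -> R0=(0,0,0,0) R2=(0,0,0,0)
Op 7: merge R0<->R3 -> R0=(0,0,0,8) R3=(0,0,0,8)
Op 8: merge R1<->R2 -> R1=(0,2,0,0) R2=(0,2,0,0)
Op 9: merge R1<->R2 -> R1=(0,2,0,0) R2=(0,2,0,0)
Op 10: inc R2 by 2 -> R2=(0,2,2,0) value=4
Op 11: merge R2<->R1 -> R2=(0,2,2,0) R1=(0,2,2,0)
Op 12: merge R1<->R3 -> R1=(0,2,2,8) R3=(0,2,2,8)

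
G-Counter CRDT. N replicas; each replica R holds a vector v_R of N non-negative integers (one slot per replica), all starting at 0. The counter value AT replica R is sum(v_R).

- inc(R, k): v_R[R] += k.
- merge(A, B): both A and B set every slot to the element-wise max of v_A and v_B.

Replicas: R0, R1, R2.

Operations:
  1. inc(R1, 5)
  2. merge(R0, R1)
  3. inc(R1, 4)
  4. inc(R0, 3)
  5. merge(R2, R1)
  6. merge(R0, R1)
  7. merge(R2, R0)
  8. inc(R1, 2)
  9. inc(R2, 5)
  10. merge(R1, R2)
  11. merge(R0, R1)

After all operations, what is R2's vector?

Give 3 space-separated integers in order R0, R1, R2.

Op 1: inc R1 by 5 -> R1=(0,5,0) value=5
Op 2: merge R0<->R1 -> R0=(0,5,0) R1=(0,5,0)
Op 3: inc R1 by 4 -> R1=(0,9,0) value=9
Op 4: inc R0 by 3 -> R0=(3,5,0) value=8
Op 5: merge R2<->R1 -> R2=(0,9,0) R1=(0,9,0)
Op 6: merge R0<->R1 -> R0=(3,9,0) R1=(3,9,0)
Op 7: merge R2<->R0 -> R2=(3,9,0) R0=(3,9,0)
Op 8: inc R1 by 2 -> R1=(3,11,0) value=14
Op 9: inc R2 by 5 -> R2=(3,9,5) value=17
Op 10: merge R1<->R2 -> R1=(3,11,5) R2=(3,11,5)
Op 11: merge R0<->R1 -> R0=(3,11,5) R1=(3,11,5)

Answer: 3 11 5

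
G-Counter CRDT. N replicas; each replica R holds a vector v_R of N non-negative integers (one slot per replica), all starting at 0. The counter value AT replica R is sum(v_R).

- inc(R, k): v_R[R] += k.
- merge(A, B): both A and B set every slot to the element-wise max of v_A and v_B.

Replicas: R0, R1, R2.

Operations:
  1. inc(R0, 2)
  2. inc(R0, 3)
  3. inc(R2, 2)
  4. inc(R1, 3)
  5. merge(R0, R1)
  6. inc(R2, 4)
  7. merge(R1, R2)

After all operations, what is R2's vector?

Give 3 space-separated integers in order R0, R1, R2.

Answer: 5 3 6

Derivation:
Op 1: inc R0 by 2 -> R0=(2,0,0) value=2
Op 2: inc R0 by 3 -> R0=(5,0,0) value=5
Op 3: inc R2 by 2 -> R2=(0,0,2) value=2
Op 4: inc R1 by 3 -> R1=(0,3,0) value=3
Op 5: merge R0<->R1 -> R0=(5,3,0) R1=(5,3,0)
Op 6: inc R2 by 4 -> R2=(0,0,6) value=6
Op 7: merge R1<->R2 -> R1=(5,3,6) R2=(5,3,6)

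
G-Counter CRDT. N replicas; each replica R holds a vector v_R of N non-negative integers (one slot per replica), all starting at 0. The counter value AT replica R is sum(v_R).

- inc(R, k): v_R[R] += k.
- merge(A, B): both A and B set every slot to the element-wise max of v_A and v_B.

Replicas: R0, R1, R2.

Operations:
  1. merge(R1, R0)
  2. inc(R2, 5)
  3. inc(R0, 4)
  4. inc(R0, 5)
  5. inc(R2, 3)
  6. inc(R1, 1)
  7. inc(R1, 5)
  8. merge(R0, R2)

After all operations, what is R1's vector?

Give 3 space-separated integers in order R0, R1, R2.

Op 1: merge R1<->R0 -> R1=(0,0,0) R0=(0,0,0)
Op 2: inc R2 by 5 -> R2=(0,0,5) value=5
Op 3: inc R0 by 4 -> R0=(4,0,0) value=4
Op 4: inc R0 by 5 -> R0=(9,0,0) value=9
Op 5: inc R2 by 3 -> R2=(0,0,8) value=8
Op 6: inc R1 by 1 -> R1=(0,1,0) value=1
Op 7: inc R1 by 5 -> R1=(0,6,0) value=6
Op 8: merge R0<->R2 -> R0=(9,0,8) R2=(9,0,8)

Answer: 0 6 0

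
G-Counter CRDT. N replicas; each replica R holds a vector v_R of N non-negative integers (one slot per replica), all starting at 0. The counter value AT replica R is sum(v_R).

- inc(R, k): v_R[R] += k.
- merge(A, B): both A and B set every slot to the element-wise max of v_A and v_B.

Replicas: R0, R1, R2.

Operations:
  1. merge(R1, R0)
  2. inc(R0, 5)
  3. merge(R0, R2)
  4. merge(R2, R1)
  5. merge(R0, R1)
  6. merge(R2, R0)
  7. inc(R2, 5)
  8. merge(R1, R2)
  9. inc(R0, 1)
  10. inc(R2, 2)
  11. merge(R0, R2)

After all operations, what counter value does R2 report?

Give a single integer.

Answer: 13

Derivation:
Op 1: merge R1<->R0 -> R1=(0,0,0) R0=(0,0,0)
Op 2: inc R0 by 5 -> R0=(5,0,0) value=5
Op 3: merge R0<->R2 -> R0=(5,0,0) R2=(5,0,0)
Op 4: merge R2<->R1 -> R2=(5,0,0) R1=(5,0,0)
Op 5: merge R0<->R1 -> R0=(5,0,0) R1=(5,0,0)
Op 6: merge R2<->R0 -> R2=(5,0,0) R0=(5,0,0)
Op 7: inc R2 by 5 -> R2=(5,0,5) value=10
Op 8: merge R1<->R2 -> R1=(5,0,5) R2=(5,0,5)
Op 9: inc R0 by 1 -> R0=(6,0,0) value=6
Op 10: inc R2 by 2 -> R2=(5,0,7) value=12
Op 11: merge R0<->R2 -> R0=(6,0,7) R2=(6,0,7)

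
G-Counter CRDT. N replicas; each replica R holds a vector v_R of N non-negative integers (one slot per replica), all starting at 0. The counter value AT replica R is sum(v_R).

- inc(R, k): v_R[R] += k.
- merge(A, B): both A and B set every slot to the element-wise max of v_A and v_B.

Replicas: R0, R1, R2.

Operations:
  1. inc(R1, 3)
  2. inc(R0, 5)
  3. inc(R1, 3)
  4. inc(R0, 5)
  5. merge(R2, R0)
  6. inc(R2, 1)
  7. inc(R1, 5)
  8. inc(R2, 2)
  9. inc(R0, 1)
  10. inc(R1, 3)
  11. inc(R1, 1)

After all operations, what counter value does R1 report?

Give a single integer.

Answer: 15

Derivation:
Op 1: inc R1 by 3 -> R1=(0,3,0) value=3
Op 2: inc R0 by 5 -> R0=(5,0,0) value=5
Op 3: inc R1 by 3 -> R1=(0,6,0) value=6
Op 4: inc R0 by 5 -> R0=(10,0,0) value=10
Op 5: merge R2<->R0 -> R2=(10,0,0) R0=(10,0,0)
Op 6: inc R2 by 1 -> R2=(10,0,1) value=11
Op 7: inc R1 by 5 -> R1=(0,11,0) value=11
Op 8: inc R2 by 2 -> R2=(10,0,3) value=13
Op 9: inc R0 by 1 -> R0=(11,0,0) value=11
Op 10: inc R1 by 3 -> R1=(0,14,0) value=14
Op 11: inc R1 by 1 -> R1=(0,15,0) value=15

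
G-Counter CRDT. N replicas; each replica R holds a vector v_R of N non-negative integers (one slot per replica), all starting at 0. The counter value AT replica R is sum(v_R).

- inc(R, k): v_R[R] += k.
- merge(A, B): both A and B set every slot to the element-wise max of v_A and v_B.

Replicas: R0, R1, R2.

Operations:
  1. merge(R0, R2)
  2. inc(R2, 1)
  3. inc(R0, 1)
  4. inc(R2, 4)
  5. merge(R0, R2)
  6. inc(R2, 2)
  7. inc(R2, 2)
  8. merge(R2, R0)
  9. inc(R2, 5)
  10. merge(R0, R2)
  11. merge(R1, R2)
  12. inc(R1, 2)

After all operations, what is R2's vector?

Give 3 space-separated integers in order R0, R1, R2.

Answer: 1 0 14

Derivation:
Op 1: merge R0<->R2 -> R0=(0,0,0) R2=(0,0,0)
Op 2: inc R2 by 1 -> R2=(0,0,1) value=1
Op 3: inc R0 by 1 -> R0=(1,0,0) value=1
Op 4: inc R2 by 4 -> R2=(0,0,5) value=5
Op 5: merge R0<->R2 -> R0=(1,0,5) R2=(1,0,5)
Op 6: inc R2 by 2 -> R2=(1,0,7) value=8
Op 7: inc R2 by 2 -> R2=(1,0,9) value=10
Op 8: merge R2<->R0 -> R2=(1,0,9) R0=(1,0,9)
Op 9: inc R2 by 5 -> R2=(1,0,14) value=15
Op 10: merge R0<->R2 -> R0=(1,0,14) R2=(1,0,14)
Op 11: merge R1<->R2 -> R1=(1,0,14) R2=(1,0,14)
Op 12: inc R1 by 2 -> R1=(1,2,14) value=17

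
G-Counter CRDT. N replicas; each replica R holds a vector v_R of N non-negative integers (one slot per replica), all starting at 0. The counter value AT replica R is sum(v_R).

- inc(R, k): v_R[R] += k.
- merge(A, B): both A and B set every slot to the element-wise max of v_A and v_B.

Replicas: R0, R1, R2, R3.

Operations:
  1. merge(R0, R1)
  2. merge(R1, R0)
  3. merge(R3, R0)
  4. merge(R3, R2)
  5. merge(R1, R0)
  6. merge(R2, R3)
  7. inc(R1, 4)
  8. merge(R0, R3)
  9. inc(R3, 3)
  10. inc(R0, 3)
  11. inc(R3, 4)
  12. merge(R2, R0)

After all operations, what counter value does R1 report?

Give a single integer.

Op 1: merge R0<->R1 -> R0=(0,0,0,0) R1=(0,0,0,0)
Op 2: merge R1<->R0 -> R1=(0,0,0,0) R0=(0,0,0,0)
Op 3: merge R3<->R0 -> R3=(0,0,0,0) R0=(0,0,0,0)
Op 4: merge R3<->R2 -> R3=(0,0,0,0) R2=(0,0,0,0)
Op 5: merge R1<->R0 -> R1=(0,0,0,0) R0=(0,0,0,0)
Op 6: merge R2<->R3 -> R2=(0,0,0,0) R3=(0,0,0,0)
Op 7: inc R1 by 4 -> R1=(0,4,0,0) value=4
Op 8: merge R0<->R3 -> R0=(0,0,0,0) R3=(0,0,0,0)
Op 9: inc R3 by 3 -> R3=(0,0,0,3) value=3
Op 10: inc R0 by 3 -> R0=(3,0,0,0) value=3
Op 11: inc R3 by 4 -> R3=(0,0,0,7) value=7
Op 12: merge R2<->R0 -> R2=(3,0,0,0) R0=(3,0,0,0)

Answer: 4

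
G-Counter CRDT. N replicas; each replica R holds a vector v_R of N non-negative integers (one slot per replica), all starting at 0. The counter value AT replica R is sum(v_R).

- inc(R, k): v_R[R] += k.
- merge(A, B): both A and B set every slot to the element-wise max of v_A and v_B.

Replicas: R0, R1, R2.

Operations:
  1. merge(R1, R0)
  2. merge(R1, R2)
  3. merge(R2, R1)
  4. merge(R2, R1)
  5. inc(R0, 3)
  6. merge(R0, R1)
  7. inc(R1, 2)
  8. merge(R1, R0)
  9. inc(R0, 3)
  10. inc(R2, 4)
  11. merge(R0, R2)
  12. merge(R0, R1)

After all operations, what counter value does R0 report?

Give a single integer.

Op 1: merge R1<->R0 -> R1=(0,0,0) R0=(0,0,0)
Op 2: merge R1<->R2 -> R1=(0,0,0) R2=(0,0,0)
Op 3: merge R2<->R1 -> R2=(0,0,0) R1=(0,0,0)
Op 4: merge R2<->R1 -> R2=(0,0,0) R1=(0,0,0)
Op 5: inc R0 by 3 -> R0=(3,0,0) value=3
Op 6: merge R0<->R1 -> R0=(3,0,0) R1=(3,0,0)
Op 7: inc R1 by 2 -> R1=(3,2,0) value=5
Op 8: merge R1<->R0 -> R1=(3,2,0) R0=(3,2,0)
Op 9: inc R0 by 3 -> R0=(6,2,0) value=8
Op 10: inc R2 by 4 -> R2=(0,0,4) value=4
Op 11: merge R0<->R2 -> R0=(6,2,4) R2=(6,2,4)
Op 12: merge R0<->R1 -> R0=(6,2,4) R1=(6,2,4)

Answer: 12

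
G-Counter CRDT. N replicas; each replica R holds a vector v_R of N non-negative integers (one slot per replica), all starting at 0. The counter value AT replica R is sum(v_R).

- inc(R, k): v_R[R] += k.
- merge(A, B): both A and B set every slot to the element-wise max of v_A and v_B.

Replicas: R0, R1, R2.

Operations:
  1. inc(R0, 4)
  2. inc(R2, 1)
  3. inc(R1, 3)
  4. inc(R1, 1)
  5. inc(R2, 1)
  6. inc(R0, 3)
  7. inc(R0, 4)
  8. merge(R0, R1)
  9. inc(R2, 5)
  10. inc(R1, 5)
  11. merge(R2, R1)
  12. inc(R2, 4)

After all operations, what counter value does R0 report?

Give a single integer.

Op 1: inc R0 by 4 -> R0=(4,0,0) value=4
Op 2: inc R2 by 1 -> R2=(0,0,1) value=1
Op 3: inc R1 by 3 -> R1=(0,3,0) value=3
Op 4: inc R1 by 1 -> R1=(0,4,0) value=4
Op 5: inc R2 by 1 -> R2=(0,0,2) value=2
Op 6: inc R0 by 3 -> R0=(7,0,0) value=7
Op 7: inc R0 by 4 -> R0=(11,0,0) value=11
Op 8: merge R0<->R1 -> R0=(11,4,0) R1=(11,4,0)
Op 9: inc R2 by 5 -> R2=(0,0,7) value=7
Op 10: inc R1 by 5 -> R1=(11,9,0) value=20
Op 11: merge R2<->R1 -> R2=(11,9,7) R1=(11,9,7)
Op 12: inc R2 by 4 -> R2=(11,9,11) value=31

Answer: 15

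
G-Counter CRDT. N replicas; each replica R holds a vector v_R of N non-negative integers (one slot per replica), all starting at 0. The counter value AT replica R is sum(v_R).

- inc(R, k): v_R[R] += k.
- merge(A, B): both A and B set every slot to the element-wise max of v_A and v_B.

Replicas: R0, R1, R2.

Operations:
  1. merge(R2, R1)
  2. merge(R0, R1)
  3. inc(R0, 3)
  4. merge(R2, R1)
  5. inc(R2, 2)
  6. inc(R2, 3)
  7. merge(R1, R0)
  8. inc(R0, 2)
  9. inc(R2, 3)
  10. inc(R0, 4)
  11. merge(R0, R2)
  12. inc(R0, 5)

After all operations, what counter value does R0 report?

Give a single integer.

Op 1: merge R2<->R1 -> R2=(0,0,0) R1=(0,0,0)
Op 2: merge R0<->R1 -> R0=(0,0,0) R1=(0,0,0)
Op 3: inc R0 by 3 -> R0=(3,0,0) value=3
Op 4: merge R2<->R1 -> R2=(0,0,0) R1=(0,0,0)
Op 5: inc R2 by 2 -> R2=(0,0,2) value=2
Op 6: inc R2 by 3 -> R2=(0,0,5) value=5
Op 7: merge R1<->R0 -> R1=(3,0,0) R0=(3,0,0)
Op 8: inc R0 by 2 -> R0=(5,0,0) value=5
Op 9: inc R2 by 3 -> R2=(0,0,8) value=8
Op 10: inc R0 by 4 -> R0=(9,0,0) value=9
Op 11: merge R0<->R2 -> R0=(9,0,8) R2=(9,0,8)
Op 12: inc R0 by 5 -> R0=(14,0,8) value=22

Answer: 22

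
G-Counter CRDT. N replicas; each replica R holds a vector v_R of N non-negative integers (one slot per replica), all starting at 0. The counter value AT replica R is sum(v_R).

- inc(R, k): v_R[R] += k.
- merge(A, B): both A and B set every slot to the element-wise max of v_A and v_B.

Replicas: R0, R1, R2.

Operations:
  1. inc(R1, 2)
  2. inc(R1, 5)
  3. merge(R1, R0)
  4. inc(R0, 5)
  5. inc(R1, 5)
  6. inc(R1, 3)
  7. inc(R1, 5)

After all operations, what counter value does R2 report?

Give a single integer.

Answer: 0

Derivation:
Op 1: inc R1 by 2 -> R1=(0,2,0) value=2
Op 2: inc R1 by 5 -> R1=(0,7,0) value=7
Op 3: merge R1<->R0 -> R1=(0,7,0) R0=(0,7,0)
Op 4: inc R0 by 5 -> R0=(5,7,0) value=12
Op 5: inc R1 by 5 -> R1=(0,12,0) value=12
Op 6: inc R1 by 3 -> R1=(0,15,0) value=15
Op 7: inc R1 by 5 -> R1=(0,20,0) value=20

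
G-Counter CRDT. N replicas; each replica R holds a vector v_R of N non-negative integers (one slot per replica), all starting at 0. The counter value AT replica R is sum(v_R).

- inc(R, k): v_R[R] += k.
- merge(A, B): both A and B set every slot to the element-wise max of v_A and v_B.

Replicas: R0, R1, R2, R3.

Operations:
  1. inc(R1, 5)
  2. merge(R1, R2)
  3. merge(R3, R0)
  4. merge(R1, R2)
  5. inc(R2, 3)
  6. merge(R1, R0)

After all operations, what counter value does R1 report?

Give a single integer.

Op 1: inc R1 by 5 -> R1=(0,5,0,0) value=5
Op 2: merge R1<->R2 -> R1=(0,5,0,0) R2=(0,5,0,0)
Op 3: merge R3<->R0 -> R3=(0,0,0,0) R0=(0,0,0,0)
Op 4: merge R1<->R2 -> R1=(0,5,0,0) R2=(0,5,0,0)
Op 5: inc R2 by 3 -> R2=(0,5,3,0) value=8
Op 6: merge R1<->R0 -> R1=(0,5,0,0) R0=(0,5,0,0)

Answer: 5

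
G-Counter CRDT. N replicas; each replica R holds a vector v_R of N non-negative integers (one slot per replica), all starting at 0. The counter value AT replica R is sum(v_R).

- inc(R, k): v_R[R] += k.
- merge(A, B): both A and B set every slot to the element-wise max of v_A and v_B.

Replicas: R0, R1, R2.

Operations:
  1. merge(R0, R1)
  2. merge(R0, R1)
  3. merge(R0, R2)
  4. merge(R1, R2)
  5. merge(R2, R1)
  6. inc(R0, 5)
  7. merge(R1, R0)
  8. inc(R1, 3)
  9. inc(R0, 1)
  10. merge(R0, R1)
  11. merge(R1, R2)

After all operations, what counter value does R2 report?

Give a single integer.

Answer: 9

Derivation:
Op 1: merge R0<->R1 -> R0=(0,0,0) R1=(0,0,0)
Op 2: merge R0<->R1 -> R0=(0,0,0) R1=(0,0,0)
Op 3: merge R0<->R2 -> R0=(0,0,0) R2=(0,0,0)
Op 4: merge R1<->R2 -> R1=(0,0,0) R2=(0,0,0)
Op 5: merge R2<->R1 -> R2=(0,0,0) R1=(0,0,0)
Op 6: inc R0 by 5 -> R0=(5,0,0) value=5
Op 7: merge R1<->R0 -> R1=(5,0,0) R0=(5,0,0)
Op 8: inc R1 by 3 -> R1=(5,3,0) value=8
Op 9: inc R0 by 1 -> R0=(6,0,0) value=6
Op 10: merge R0<->R1 -> R0=(6,3,0) R1=(6,3,0)
Op 11: merge R1<->R2 -> R1=(6,3,0) R2=(6,3,0)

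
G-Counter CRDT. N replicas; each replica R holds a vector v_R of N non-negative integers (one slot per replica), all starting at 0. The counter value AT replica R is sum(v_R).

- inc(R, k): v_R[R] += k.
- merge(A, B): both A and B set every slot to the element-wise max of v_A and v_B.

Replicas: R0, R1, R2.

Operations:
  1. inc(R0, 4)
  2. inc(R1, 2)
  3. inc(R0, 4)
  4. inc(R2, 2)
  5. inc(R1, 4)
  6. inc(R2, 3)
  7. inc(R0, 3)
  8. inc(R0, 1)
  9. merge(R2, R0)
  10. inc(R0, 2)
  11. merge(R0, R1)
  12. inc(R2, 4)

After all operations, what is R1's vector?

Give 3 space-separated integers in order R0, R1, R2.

Op 1: inc R0 by 4 -> R0=(4,0,0) value=4
Op 2: inc R1 by 2 -> R1=(0,2,0) value=2
Op 3: inc R0 by 4 -> R0=(8,0,0) value=8
Op 4: inc R2 by 2 -> R2=(0,0,2) value=2
Op 5: inc R1 by 4 -> R1=(0,6,0) value=6
Op 6: inc R2 by 3 -> R2=(0,0,5) value=5
Op 7: inc R0 by 3 -> R0=(11,0,0) value=11
Op 8: inc R0 by 1 -> R0=(12,0,0) value=12
Op 9: merge R2<->R0 -> R2=(12,0,5) R0=(12,0,5)
Op 10: inc R0 by 2 -> R0=(14,0,5) value=19
Op 11: merge R0<->R1 -> R0=(14,6,5) R1=(14,6,5)
Op 12: inc R2 by 4 -> R2=(12,0,9) value=21

Answer: 14 6 5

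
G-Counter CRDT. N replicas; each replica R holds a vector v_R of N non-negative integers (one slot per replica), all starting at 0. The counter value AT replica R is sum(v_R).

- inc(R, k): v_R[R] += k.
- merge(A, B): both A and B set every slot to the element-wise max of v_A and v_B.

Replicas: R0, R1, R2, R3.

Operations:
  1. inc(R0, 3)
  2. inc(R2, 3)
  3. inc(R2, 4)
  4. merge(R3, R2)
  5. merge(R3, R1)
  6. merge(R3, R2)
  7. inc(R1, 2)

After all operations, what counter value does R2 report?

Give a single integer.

Op 1: inc R0 by 3 -> R0=(3,0,0,0) value=3
Op 2: inc R2 by 3 -> R2=(0,0,3,0) value=3
Op 3: inc R2 by 4 -> R2=(0,0,7,0) value=7
Op 4: merge R3<->R2 -> R3=(0,0,7,0) R2=(0,0,7,0)
Op 5: merge R3<->R1 -> R3=(0,0,7,0) R1=(0,0,7,0)
Op 6: merge R3<->R2 -> R3=(0,0,7,0) R2=(0,0,7,0)
Op 7: inc R1 by 2 -> R1=(0,2,7,0) value=9

Answer: 7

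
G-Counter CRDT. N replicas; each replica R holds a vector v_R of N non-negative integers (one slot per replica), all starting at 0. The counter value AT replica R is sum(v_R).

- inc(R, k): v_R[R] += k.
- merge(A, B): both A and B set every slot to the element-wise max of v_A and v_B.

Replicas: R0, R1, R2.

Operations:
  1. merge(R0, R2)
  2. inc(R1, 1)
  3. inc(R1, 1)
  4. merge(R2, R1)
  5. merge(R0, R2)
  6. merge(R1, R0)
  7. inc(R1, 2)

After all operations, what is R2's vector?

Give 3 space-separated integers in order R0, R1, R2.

Op 1: merge R0<->R2 -> R0=(0,0,0) R2=(0,0,0)
Op 2: inc R1 by 1 -> R1=(0,1,0) value=1
Op 3: inc R1 by 1 -> R1=(0,2,0) value=2
Op 4: merge R2<->R1 -> R2=(0,2,0) R1=(0,2,0)
Op 5: merge R0<->R2 -> R0=(0,2,0) R2=(0,2,0)
Op 6: merge R1<->R0 -> R1=(0,2,0) R0=(0,2,0)
Op 7: inc R1 by 2 -> R1=(0,4,0) value=4

Answer: 0 2 0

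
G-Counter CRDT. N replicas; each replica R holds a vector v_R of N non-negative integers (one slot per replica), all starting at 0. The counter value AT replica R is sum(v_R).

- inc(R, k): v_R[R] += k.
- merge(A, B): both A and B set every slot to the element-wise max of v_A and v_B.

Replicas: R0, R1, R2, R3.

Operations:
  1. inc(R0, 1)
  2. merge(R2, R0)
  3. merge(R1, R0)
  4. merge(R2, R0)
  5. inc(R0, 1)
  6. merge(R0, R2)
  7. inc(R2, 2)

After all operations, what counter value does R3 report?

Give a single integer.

Op 1: inc R0 by 1 -> R0=(1,0,0,0) value=1
Op 2: merge R2<->R0 -> R2=(1,0,0,0) R0=(1,0,0,0)
Op 3: merge R1<->R0 -> R1=(1,0,0,0) R0=(1,0,0,0)
Op 4: merge R2<->R0 -> R2=(1,0,0,0) R0=(1,0,0,0)
Op 5: inc R0 by 1 -> R0=(2,0,0,0) value=2
Op 6: merge R0<->R2 -> R0=(2,0,0,0) R2=(2,0,0,0)
Op 7: inc R2 by 2 -> R2=(2,0,2,0) value=4

Answer: 0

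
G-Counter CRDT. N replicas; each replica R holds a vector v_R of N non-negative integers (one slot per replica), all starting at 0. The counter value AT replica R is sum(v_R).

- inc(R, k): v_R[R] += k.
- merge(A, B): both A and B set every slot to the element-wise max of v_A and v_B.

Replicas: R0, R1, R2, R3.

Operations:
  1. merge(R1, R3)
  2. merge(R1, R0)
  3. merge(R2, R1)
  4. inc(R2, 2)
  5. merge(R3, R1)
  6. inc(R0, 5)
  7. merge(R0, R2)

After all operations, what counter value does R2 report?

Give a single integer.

Op 1: merge R1<->R3 -> R1=(0,0,0,0) R3=(0,0,0,0)
Op 2: merge R1<->R0 -> R1=(0,0,0,0) R0=(0,0,0,0)
Op 3: merge R2<->R1 -> R2=(0,0,0,0) R1=(0,0,0,0)
Op 4: inc R2 by 2 -> R2=(0,0,2,0) value=2
Op 5: merge R3<->R1 -> R3=(0,0,0,0) R1=(0,0,0,0)
Op 6: inc R0 by 5 -> R0=(5,0,0,0) value=5
Op 7: merge R0<->R2 -> R0=(5,0,2,0) R2=(5,0,2,0)

Answer: 7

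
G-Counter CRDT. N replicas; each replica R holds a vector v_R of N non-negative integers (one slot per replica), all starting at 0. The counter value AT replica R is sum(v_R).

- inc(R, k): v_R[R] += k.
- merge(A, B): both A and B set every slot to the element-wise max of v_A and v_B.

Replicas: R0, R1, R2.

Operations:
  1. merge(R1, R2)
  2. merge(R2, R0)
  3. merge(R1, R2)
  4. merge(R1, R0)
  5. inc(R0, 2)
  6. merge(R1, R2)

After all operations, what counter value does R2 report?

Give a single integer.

Op 1: merge R1<->R2 -> R1=(0,0,0) R2=(0,0,0)
Op 2: merge R2<->R0 -> R2=(0,0,0) R0=(0,0,0)
Op 3: merge R1<->R2 -> R1=(0,0,0) R2=(0,0,0)
Op 4: merge R1<->R0 -> R1=(0,0,0) R0=(0,0,0)
Op 5: inc R0 by 2 -> R0=(2,0,0) value=2
Op 6: merge R1<->R2 -> R1=(0,0,0) R2=(0,0,0)

Answer: 0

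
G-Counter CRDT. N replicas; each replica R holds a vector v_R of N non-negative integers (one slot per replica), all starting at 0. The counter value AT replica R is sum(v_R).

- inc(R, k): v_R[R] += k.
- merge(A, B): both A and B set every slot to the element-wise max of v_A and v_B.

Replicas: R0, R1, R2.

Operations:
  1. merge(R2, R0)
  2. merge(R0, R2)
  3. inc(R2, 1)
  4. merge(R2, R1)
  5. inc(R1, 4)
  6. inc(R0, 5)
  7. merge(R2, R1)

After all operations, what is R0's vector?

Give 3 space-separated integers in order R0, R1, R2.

Answer: 5 0 0

Derivation:
Op 1: merge R2<->R0 -> R2=(0,0,0) R0=(0,0,0)
Op 2: merge R0<->R2 -> R0=(0,0,0) R2=(0,0,0)
Op 3: inc R2 by 1 -> R2=(0,0,1) value=1
Op 4: merge R2<->R1 -> R2=(0,0,1) R1=(0,0,1)
Op 5: inc R1 by 4 -> R1=(0,4,1) value=5
Op 6: inc R0 by 5 -> R0=(5,0,0) value=5
Op 7: merge R2<->R1 -> R2=(0,4,1) R1=(0,4,1)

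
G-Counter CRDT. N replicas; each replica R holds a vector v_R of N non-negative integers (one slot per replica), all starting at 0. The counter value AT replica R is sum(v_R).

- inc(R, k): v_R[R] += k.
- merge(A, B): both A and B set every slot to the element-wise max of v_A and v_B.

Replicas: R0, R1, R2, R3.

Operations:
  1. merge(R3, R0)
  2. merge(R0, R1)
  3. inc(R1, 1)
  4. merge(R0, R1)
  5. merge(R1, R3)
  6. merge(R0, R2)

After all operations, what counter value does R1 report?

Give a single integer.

Answer: 1

Derivation:
Op 1: merge R3<->R0 -> R3=(0,0,0,0) R0=(0,0,0,0)
Op 2: merge R0<->R1 -> R0=(0,0,0,0) R1=(0,0,0,0)
Op 3: inc R1 by 1 -> R1=(0,1,0,0) value=1
Op 4: merge R0<->R1 -> R0=(0,1,0,0) R1=(0,1,0,0)
Op 5: merge R1<->R3 -> R1=(0,1,0,0) R3=(0,1,0,0)
Op 6: merge R0<->R2 -> R0=(0,1,0,0) R2=(0,1,0,0)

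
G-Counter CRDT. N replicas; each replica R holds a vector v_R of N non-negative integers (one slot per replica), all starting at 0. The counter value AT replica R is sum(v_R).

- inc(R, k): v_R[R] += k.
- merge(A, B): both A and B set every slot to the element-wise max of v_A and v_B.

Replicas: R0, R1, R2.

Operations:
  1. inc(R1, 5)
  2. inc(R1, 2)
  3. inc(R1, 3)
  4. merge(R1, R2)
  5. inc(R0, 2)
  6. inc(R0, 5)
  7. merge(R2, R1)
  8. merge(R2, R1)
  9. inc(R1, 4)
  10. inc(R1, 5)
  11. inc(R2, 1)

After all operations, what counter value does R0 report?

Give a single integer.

Op 1: inc R1 by 5 -> R1=(0,5,0) value=5
Op 2: inc R1 by 2 -> R1=(0,7,0) value=7
Op 3: inc R1 by 3 -> R1=(0,10,0) value=10
Op 4: merge R1<->R2 -> R1=(0,10,0) R2=(0,10,0)
Op 5: inc R0 by 2 -> R0=(2,0,0) value=2
Op 6: inc R0 by 5 -> R0=(7,0,0) value=7
Op 7: merge R2<->R1 -> R2=(0,10,0) R1=(0,10,0)
Op 8: merge R2<->R1 -> R2=(0,10,0) R1=(0,10,0)
Op 9: inc R1 by 4 -> R1=(0,14,0) value=14
Op 10: inc R1 by 5 -> R1=(0,19,0) value=19
Op 11: inc R2 by 1 -> R2=(0,10,1) value=11

Answer: 7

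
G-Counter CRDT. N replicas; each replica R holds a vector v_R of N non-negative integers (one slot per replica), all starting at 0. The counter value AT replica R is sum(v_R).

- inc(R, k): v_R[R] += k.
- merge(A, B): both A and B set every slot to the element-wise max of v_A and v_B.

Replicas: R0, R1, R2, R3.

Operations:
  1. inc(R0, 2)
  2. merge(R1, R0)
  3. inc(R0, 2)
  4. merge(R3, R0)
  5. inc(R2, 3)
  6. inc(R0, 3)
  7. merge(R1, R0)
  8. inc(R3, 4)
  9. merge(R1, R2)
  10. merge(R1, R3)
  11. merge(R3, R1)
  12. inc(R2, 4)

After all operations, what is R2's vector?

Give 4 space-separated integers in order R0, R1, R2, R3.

Answer: 7 0 7 0

Derivation:
Op 1: inc R0 by 2 -> R0=(2,0,0,0) value=2
Op 2: merge R1<->R0 -> R1=(2,0,0,0) R0=(2,0,0,0)
Op 3: inc R0 by 2 -> R0=(4,0,0,0) value=4
Op 4: merge R3<->R0 -> R3=(4,0,0,0) R0=(4,0,0,0)
Op 5: inc R2 by 3 -> R2=(0,0,3,0) value=3
Op 6: inc R0 by 3 -> R0=(7,0,0,0) value=7
Op 7: merge R1<->R0 -> R1=(7,0,0,0) R0=(7,0,0,0)
Op 8: inc R3 by 4 -> R3=(4,0,0,4) value=8
Op 9: merge R1<->R2 -> R1=(7,0,3,0) R2=(7,0,3,0)
Op 10: merge R1<->R3 -> R1=(7,0,3,4) R3=(7,0,3,4)
Op 11: merge R3<->R1 -> R3=(7,0,3,4) R1=(7,0,3,4)
Op 12: inc R2 by 4 -> R2=(7,0,7,0) value=14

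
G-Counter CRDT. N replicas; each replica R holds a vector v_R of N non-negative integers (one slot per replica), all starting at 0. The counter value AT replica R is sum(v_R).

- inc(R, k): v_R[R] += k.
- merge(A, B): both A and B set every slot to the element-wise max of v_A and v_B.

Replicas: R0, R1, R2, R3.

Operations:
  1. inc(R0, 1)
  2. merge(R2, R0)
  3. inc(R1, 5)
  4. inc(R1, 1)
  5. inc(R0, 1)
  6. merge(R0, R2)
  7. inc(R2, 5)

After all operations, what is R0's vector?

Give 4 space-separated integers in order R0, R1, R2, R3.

Answer: 2 0 0 0

Derivation:
Op 1: inc R0 by 1 -> R0=(1,0,0,0) value=1
Op 2: merge R2<->R0 -> R2=(1,0,0,0) R0=(1,0,0,0)
Op 3: inc R1 by 5 -> R1=(0,5,0,0) value=5
Op 4: inc R1 by 1 -> R1=(0,6,0,0) value=6
Op 5: inc R0 by 1 -> R0=(2,0,0,0) value=2
Op 6: merge R0<->R2 -> R0=(2,0,0,0) R2=(2,0,0,0)
Op 7: inc R2 by 5 -> R2=(2,0,5,0) value=7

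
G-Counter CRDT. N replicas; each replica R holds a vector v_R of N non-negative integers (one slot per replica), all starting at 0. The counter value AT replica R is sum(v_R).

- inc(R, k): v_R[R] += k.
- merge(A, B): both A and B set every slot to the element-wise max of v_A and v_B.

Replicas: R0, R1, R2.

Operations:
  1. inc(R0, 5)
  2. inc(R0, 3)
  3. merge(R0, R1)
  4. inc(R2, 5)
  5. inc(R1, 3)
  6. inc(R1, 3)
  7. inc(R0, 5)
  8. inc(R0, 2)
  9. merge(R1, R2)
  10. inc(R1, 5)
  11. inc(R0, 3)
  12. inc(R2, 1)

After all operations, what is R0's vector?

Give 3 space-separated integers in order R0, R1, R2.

Op 1: inc R0 by 5 -> R0=(5,0,0) value=5
Op 2: inc R0 by 3 -> R0=(8,0,0) value=8
Op 3: merge R0<->R1 -> R0=(8,0,0) R1=(8,0,0)
Op 4: inc R2 by 5 -> R2=(0,0,5) value=5
Op 5: inc R1 by 3 -> R1=(8,3,0) value=11
Op 6: inc R1 by 3 -> R1=(8,6,0) value=14
Op 7: inc R0 by 5 -> R0=(13,0,0) value=13
Op 8: inc R0 by 2 -> R0=(15,0,0) value=15
Op 9: merge R1<->R2 -> R1=(8,6,5) R2=(8,6,5)
Op 10: inc R1 by 5 -> R1=(8,11,5) value=24
Op 11: inc R0 by 3 -> R0=(18,0,0) value=18
Op 12: inc R2 by 1 -> R2=(8,6,6) value=20

Answer: 18 0 0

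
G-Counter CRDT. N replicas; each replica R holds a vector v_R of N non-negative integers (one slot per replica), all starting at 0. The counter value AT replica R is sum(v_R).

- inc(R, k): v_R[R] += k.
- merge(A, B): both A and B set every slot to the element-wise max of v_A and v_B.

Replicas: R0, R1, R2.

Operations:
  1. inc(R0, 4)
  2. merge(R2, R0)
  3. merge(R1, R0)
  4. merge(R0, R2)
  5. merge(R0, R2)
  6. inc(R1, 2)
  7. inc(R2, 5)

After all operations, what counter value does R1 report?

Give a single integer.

Answer: 6

Derivation:
Op 1: inc R0 by 4 -> R0=(4,0,0) value=4
Op 2: merge R2<->R0 -> R2=(4,0,0) R0=(4,0,0)
Op 3: merge R1<->R0 -> R1=(4,0,0) R0=(4,0,0)
Op 4: merge R0<->R2 -> R0=(4,0,0) R2=(4,0,0)
Op 5: merge R0<->R2 -> R0=(4,0,0) R2=(4,0,0)
Op 6: inc R1 by 2 -> R1=(4,2,0) value=6
Op 7: inc R2 by 5 -> R2=(4,0,5) value=9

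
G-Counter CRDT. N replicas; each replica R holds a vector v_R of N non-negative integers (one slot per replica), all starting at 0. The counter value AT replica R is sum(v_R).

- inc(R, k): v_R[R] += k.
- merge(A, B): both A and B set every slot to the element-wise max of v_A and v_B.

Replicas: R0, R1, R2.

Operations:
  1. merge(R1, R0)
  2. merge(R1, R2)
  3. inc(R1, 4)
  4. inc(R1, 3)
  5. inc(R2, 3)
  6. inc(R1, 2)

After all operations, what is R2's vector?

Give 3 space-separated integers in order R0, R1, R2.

Answer: 0 0 3

Derivation:
Op 1: merge R1<->R0 -> R1=(0,0,0) R0=(0,0,0)
Op 2: merge R1<->R2 -> R1=(0,0,0) R2=(0,0,0)
Op 3: inc R1 by 4 -> R1=(0,4,0) value=4
Op 4: inc R1 by 3 -> R1=(0,7,0) value=7
Op 5: inc R2 by 3 -> R2=(0,0,3) value=3
Op 6: inc R1 by 2 -> R1=(0,9,0) value=9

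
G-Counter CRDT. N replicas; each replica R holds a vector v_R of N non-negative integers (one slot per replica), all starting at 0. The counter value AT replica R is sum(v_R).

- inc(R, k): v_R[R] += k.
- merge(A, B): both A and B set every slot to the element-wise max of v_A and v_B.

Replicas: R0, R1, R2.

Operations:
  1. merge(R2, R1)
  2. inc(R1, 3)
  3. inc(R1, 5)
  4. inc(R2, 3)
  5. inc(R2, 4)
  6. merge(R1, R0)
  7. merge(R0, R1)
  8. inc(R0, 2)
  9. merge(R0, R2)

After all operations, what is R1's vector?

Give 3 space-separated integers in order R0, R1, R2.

Answer: 0 8 0

Derivation:
Op 1: merge R2<->R1 -> R2=(0,0,0) R1=(0,0,0)
Op 2: inc R1 by 3 -> R1=(0,3,0) value=3
Op 3: inc R1 by 5 -> R1=(0,8,0) value=8
Op 4: inc R2 by 3 -> R2=(0,0,3) value=3
Op 5: inc R2 by 4 -> R2=(0,0,7) value=7
Op 6: merge R1<->R0 -> R1=(0,8,0) R0=(0,8,0)
Op 7: merge R0<->R1 -> R0=(0,8,0) R1=(0,8,0)
Op 8: inc R0 by 2 -> R0=(2,8,0) value=10
Op 9: merge R0<->R2 -> R0=(2,8,7) R2=(2,8,7)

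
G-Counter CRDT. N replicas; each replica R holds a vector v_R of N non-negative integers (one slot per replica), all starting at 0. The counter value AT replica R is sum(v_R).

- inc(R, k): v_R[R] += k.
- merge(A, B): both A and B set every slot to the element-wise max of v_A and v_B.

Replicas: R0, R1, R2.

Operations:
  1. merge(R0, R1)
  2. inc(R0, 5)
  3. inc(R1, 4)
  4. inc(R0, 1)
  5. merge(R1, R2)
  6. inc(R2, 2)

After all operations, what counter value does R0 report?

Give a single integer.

Op 1: merge R0<->R1 -> R0=(0,0,0) R1=(0,0,0)
Op 2: inc R0 by 5 -> R0=(5,0,0) value=5
Op 3: inc R1 by 4 -> R1=(0,4,0) value=4
Op 4: inc R0 by 1 -> R0=(6,0,0) value=6
Op 5: merge R1<->R2 -> R1=(0,4,0) R2=(0,4,0)
Op 6: inc R2 by 2 -> R2=(0,4,2) value=6

Answer: 6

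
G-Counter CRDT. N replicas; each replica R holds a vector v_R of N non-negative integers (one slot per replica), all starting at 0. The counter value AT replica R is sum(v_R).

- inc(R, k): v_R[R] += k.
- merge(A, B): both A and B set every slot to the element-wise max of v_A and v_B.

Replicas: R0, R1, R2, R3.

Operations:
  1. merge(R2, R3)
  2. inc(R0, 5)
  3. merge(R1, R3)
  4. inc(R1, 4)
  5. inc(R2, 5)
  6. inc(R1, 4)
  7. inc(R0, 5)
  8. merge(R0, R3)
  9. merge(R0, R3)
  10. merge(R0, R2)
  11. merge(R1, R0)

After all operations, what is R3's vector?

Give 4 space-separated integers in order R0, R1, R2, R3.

Answer: 10 0 0 0

Derivation:
Op 1: merge R2<->R3 -> R2=(0,0,0,0) R3=(0,0,0,0)
Op 2: inc R0 by 5 -> R0=(5,0,0,0) value=5
Op 3: merge R1<->R3 -> R1=(0,0,0,0) R3=(0,0,0,0)
Op 4: inc R1 by 4 -> R1=(0,4,0,0) value=4
Op 5: inc R2 by 5 -> R2=(0,0,5,0) value=5
Op 6: inc R1 by 4 -> R1=(0,8,0,0) value=8
Op 7: inc R0 by 5 -> R0=(10,0,0,0) value=10
Op 8: merge R0<->R3 -> R0=(10,0,0,0) R3=(10,0,0,0)
Op 9: merge R0<->R3 -> R0=(10,0,0,0) R3=(10,0,0,0)
Op 10: merge R0<->R2 -> R0=(10,0,5,0) R2=(10,0,5,0)
Op 11: merge R1<->R0 -> R1=(10,8,5,0) R0=(10,8,5,0)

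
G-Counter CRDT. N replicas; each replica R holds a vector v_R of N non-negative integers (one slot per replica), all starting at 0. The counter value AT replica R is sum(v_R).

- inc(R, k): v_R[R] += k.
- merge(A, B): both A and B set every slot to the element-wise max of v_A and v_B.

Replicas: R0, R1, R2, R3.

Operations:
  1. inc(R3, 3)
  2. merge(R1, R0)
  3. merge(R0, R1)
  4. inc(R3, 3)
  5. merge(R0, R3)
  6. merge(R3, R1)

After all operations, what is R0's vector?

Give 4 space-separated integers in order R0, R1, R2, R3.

Op 1: inc R3 by 3 -> R3=(0,0,0,3) value=3
Op 2: merge R1<->R0 -> R1=(0,0,0,0) R0=(0,0,0,0)
Op 3: merge R0<->R1 -> R0=(0,0,0,0) R1=(0,0,0,0)
Op 4: inc R3 by 3 -> R3=(0,0,0,6) value=6
Op 5: merge R0<->R3 -> R0=(0,0,0,6) R3=(0,0,0,6)
Op 6: merge R3<->R1 -> R3=(0,0,0,6) R1=(0,0,0,6)

Answer: 0 0 0 6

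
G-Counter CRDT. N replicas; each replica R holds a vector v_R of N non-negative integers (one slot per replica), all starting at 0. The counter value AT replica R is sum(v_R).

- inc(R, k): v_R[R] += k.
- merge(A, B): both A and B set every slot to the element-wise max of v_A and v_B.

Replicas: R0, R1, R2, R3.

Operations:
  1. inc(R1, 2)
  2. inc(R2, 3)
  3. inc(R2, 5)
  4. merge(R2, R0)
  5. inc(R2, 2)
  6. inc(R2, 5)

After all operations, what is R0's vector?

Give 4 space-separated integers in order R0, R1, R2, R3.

Answer: 0 0 8 0

Derivation:
Op 1: inc R1 by 2 -> R1=(0,2,0,0) value=2
Op 2: inc R2 by 3 -> R2=(0,0,3,0) value=3
Op 3: inc R2 by 5 -> R2=(0,0,8,0) value=8
Op 4: merge R2<->R0 -> R2=(0,0,8,0) R0=(0,0,8,0)
Op 5: inc R2 by 2 -> R2=(0,0,10,0) value=10
Op 6: inc R2 by 5 -> R2=(0,0,15,0) value=15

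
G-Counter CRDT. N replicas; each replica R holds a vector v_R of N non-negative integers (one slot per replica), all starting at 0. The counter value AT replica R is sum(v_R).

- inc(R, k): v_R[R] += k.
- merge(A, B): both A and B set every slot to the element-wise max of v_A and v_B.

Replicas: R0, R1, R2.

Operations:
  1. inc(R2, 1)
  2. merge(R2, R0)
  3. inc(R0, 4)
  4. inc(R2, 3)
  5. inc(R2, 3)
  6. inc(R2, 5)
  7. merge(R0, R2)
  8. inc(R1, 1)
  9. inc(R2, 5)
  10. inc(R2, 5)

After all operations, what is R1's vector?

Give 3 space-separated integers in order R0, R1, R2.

Answer: 0 1 0

Derivation:
Op 1: inc R2 by 1 -> R2=(0,0,1) value=1
Op 2: merge R2<->R0 -> R2=(0,0,1) R0=(0,0,1)
Op 3: inc R0 by 4 -> R0=(4,0,1) value=5
Op 4: inc R2 by 3 -> R2=(0,0,4) value=4
Op 5: inc R2 by 3 -> R2=(0,0,7) value=7
Op 6: inc R2 by 5 -> R2=(0,0,12) value=12
Op 7: merge R0<->R2 -> R0=(4,0,12) R2=(4,0,12)
Op 8: inc R1 by 1 -> R1=(0,1,0) value=1
Op 9: inc R2 by 5 -> R2=(4,0,17) value=21
Op 10: inc R2 by 5 -> R2=(4,0,22) value=26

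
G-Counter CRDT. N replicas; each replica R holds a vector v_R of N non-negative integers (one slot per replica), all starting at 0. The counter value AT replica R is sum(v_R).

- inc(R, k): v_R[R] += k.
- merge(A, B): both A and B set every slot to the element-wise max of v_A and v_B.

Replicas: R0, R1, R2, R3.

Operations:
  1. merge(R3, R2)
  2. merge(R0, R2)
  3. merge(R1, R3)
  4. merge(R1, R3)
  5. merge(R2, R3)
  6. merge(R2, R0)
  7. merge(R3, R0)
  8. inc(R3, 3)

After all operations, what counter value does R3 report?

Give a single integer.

Op 1: merge R3<->R2 -> R3=(0,0,0,0) R2=(0,0,0,0)
Op 2: merge R0<->R2 -> R0=(0,0,0,0) R2=(0,0,0,0)
Op 3: merge R1<->R3 -> R1=(0,0,0,0) R3=(0,0,0,0)
Op 4: merge R1<->R3 -> R1=(0,0,0,0) R3=(0,0,0,0)
Op 5: merge R2<->R3 -> R2=(0,0,0,0) R3=(0,0,0,0)
Op 6: merge R2<->R0 -> R2=(0,0,0,0) R0=(0,0,0,0)
Op 7: merge R3<->R0 -> R3=(0,0,0,0) R0=(0,0,0,0)
Op 8: inc R3 by 3 -> R3=(0,0,0,3) value=3

Answer: 3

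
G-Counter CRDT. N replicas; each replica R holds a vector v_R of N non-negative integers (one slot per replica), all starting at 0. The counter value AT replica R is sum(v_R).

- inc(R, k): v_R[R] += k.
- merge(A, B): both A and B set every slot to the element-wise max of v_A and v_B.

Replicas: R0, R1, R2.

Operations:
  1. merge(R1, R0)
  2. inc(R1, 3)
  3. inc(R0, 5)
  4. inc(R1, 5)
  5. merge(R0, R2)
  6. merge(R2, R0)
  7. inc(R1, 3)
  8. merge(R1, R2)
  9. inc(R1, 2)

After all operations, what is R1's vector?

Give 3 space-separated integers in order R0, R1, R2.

Answer: 5 13 0

Derivation:
Op 1: merge R1<->R0 -> R1=(0,0,0) R0=(0,0,0)
Op 2: inc R1 by 3 -> R1=(0,3,0) value=3
Op 3: inc R0 by 5 -> R0=(5,0,0) value=5
Op 4: inc R1 by 5 -> R1=(0,8,0) value=8
Op 5: merge R0<->R2 -> R0=(5,0,0) R2=(5,0,0)
Op 6: merge R2<->R0 -> R2=(5,0,0) R0=(5,0,0)
Op 7: inc R1 by 3 -> R1=(0,11,0) value=11
Op 8: merge R1<->R2 -> R1=(5,11,0) R2=(5,11,0)
Op 9: inc R1 by 2 -> R1=(5,13,0) value=18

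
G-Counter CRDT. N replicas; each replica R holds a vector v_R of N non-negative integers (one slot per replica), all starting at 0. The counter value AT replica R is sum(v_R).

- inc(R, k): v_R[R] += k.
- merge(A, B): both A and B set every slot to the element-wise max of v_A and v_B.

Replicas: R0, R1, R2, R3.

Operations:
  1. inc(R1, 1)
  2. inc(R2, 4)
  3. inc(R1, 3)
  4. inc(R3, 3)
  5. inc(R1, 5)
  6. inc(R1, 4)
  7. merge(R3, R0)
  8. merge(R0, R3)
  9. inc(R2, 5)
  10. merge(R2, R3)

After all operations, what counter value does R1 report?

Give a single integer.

Answer: 13

Derivation:
Op 1: inc R1 by 1 -> R1=(0,1,0,0) value=1
Op 2: inc R2 by 4 -> R2=(0,0,4,0) value=4
Op 3: inc R1 by 3 -> R1=(0,4,0,0) value=4
Op 4: inc R3 by 3 -> R3=(0,0,0,3) value=3
Op 5: inc R1 by 5 -> R1=(0,9,0,0) value=9
Op 6: inc R1 by 4 -> R1=(0,13,0,0) value=13
Op 7: merge R3<->R0 -> R3=(0,0,0,3) R0=(0,0,0,3)
Op 8: merge R0<->R3 -> R0=(0,0,0,3) R3=(0,0,0,3)
Op 9: inc R2 by 5 -> R2=(0,0,9,0) value=9
Op 10: merge R2<->R3 -> R2=(0,0,9,3) R3=(0,0,9,3)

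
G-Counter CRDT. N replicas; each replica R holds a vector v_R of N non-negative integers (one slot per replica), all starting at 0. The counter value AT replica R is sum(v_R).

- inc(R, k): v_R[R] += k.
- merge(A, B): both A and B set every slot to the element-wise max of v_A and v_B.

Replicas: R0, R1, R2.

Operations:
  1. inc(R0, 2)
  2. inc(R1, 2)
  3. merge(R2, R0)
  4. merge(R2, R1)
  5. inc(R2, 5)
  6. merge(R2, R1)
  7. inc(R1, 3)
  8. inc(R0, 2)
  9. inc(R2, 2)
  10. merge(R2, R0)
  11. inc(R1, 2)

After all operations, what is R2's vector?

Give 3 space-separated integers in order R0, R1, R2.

Op 1: inc R0 by 2 -> R0=(2,0,0) value=2
Op 2: inc R1 by 2 -> R1=(0,2,0) value=2
Op 3: merge R2<->R0 -> R2=(2,0,0) R0=(2,0,0)
Op 4: merge R2<->R1 -> R2=(2,2,0) R1=(2,2,0)
Op 5: inc R2 by 5 -> R2=(2,2,5) value=9
Op 6: merge R2<->R1 -> R2=(2,2,5) R1=(2,2,5)
Op 7: inc R1 by 3 -> R1=(2,5,5) value=12
Op 8: inc R0 by 2 -> R0=(4,0,0) value=4
Op 9: inc R2 by 2 -> R2=(2,2,7) value=11
Op 10: merge R2<->R0 -> R2=(4,2,7) R0=(4,2,7)
Op 11: inc R1 by 2 -> R1=(2,7,5) value=14

Answer: 4 2 7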